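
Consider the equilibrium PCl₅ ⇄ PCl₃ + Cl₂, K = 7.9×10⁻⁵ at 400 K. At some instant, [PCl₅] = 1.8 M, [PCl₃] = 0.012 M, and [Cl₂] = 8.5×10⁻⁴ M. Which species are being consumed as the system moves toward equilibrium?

Q = [PCl₃]·[Cl₂] / [PCl₅] = (0.012)·(8.5×10⁻⁴) / (1.8) = 5.7×10⁻⁶
Q = 5.7×10⁻⁶ < K = 7.9×10⁻⁵: net forward reaction.

PCl₅ (reactants)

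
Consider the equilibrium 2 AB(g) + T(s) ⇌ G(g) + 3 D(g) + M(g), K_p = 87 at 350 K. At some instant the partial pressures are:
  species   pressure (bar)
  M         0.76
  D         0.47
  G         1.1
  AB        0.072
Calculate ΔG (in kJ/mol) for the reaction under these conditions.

(T is a pure solid — omitted from Q_p.)
Q_p = P(G)·P(D)³·P(M) / P(AB)² = (1.1)·(0.47)³·(0.76) / (0.072)² = 16.7
ΔG = RT ln(Q_p/K_p) = (8.314 J mol⁻¹ K⁻¹)(350 K) × ln(16.7/87)
   = (2.910 kJ/mol)(-1.650) = -4.80 kJ/mol
ΔG < 0, so the forward reaction is spontaneous (proceeds forward).

ΔG = -4.80 kJ/mol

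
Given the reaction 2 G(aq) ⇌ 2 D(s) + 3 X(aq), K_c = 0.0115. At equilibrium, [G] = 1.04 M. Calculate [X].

[X] = 0.232 M

(D is a pure solid — omitted from K_c.)
At equilibrium, K_c = [X]³ / [G]² = 0.0115.
([X])³ / (1.04)² = 0.0115
[X]³ = 0.0124 ⇒ [X] = 0.232 M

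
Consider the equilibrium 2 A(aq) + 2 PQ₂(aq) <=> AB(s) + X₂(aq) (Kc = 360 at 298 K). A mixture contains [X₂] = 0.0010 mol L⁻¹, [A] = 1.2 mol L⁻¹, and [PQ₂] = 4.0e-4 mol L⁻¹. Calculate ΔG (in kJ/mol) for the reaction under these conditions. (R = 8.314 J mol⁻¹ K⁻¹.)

(AB is a pure solid — omitted from Qc.)
Qc = [X₂] / ([A]²·[PQ₂]²) = (0.0010) / ((1.2)²·(4.0e-4)²) = 4340
ΔG = RT ln(Qc/Kc) = (8.314 J mol⁻¹ K⁻¹)(298 K) × ln(4340/360)
   = (2.478 kJ/mol)(2.490) = 6.17 kJ/mol
ΔG > 0, so the forward reaction is non-spontaneous (proceeds in reverse).

ΔG = 6.17 kJ/mol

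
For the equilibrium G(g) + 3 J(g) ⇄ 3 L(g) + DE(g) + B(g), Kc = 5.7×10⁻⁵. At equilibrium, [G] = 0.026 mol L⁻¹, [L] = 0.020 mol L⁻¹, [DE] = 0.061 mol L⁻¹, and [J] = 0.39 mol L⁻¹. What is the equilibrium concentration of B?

At equilibrium, Kc = [L]³·[DE]·[B] / ([G]·[J]³) = 5.7×10⁻⁵.
(0.020)³·(0.061)·([B]) / ((0.026)·(0.39)³) = 5.7×10⁻⁵
[B] = 0.180 = 0.18 mol L⁻¹

[B] = 0.18 mol L⁻¹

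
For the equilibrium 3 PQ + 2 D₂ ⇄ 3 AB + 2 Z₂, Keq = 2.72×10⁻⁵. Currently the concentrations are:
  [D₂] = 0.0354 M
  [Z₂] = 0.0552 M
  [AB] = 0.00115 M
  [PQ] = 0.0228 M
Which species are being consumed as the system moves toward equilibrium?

Q = [AB]³·[Z₂]² / ([PQ]³·[D₂]²) = (0.00115)³·(0.0552)² / ((0.0228)³·(0.0354)²) = 3.12×10⁻⁴
Q = 3.12×10⁻⁴ > Keq = 2.72×10⁻⁵: net reverse reaction.

AB, Z₂ (products)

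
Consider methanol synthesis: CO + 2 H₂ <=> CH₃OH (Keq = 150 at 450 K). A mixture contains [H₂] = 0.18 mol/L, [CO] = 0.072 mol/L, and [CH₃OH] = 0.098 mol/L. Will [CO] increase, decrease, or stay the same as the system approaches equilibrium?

Q = [CH₃OH] / ([CO]·[H₂]²) = (0.098) / ((0.072)·(0.18)²) = 42
Q = 42 < Keq = 150: net forward reaction.
CO is a reactant, so it decreases.

decrease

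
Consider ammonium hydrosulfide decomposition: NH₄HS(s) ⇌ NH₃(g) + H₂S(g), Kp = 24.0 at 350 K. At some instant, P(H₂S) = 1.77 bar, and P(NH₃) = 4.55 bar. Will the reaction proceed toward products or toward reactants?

forward (toward products)

(NH₄HS is a pure solid — omitted from Qp.)
Qp = P(NH₃)·P(H₂S) = (4.55)·(1.77) = 8.05
Qp = 8.05 < Kp = 24.0, so the forward reaction proceeds.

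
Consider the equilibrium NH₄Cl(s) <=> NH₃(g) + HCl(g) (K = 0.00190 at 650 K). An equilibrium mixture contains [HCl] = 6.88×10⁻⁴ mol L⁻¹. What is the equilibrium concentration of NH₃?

[NH₃] = 2.76 mol L⁻¹

(NH₄Cl is a pure solid — omitted from K.)
At equilibrium, K = [NH₃]·[HCl] = 0.00190.
([NH₃])·(6.88×10⁻⁴) = 0.00190
[NH₃] = 2.76 mol L⁻¹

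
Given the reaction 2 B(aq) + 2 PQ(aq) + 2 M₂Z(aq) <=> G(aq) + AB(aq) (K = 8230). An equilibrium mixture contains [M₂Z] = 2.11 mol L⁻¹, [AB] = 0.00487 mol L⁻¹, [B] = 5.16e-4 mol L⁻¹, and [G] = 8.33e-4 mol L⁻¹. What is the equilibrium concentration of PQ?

At equilibrium, K = [G]·[AB] / ([B]²·[PQ]²·[M₂Z]²) = 8230.
(8.33e-4)·(0.00487) / ((5.16e-4)²·([PQ])²·(2.11)²) = 8230
[PQ]² = 4.16e-4 ⇒ [PQ] = 0.0204 mol L⁻¹

[PQ] = 0.0204 mol L⁻¹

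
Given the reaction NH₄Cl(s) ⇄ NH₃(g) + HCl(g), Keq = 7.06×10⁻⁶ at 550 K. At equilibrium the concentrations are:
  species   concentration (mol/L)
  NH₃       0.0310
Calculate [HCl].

[HCl] = 2.28×10⁻⁴ mol/L

(NH₄Cl is a pure solid — omitted from Keq.)
At equilibrium, Keq = [NH₃]·[HCl] = 7.06×10⁻⁶.
(0.0310)·([HCl]) = 7.06×10⁻⁶
[HCl] = 2.28×10⁻⁴ mol/L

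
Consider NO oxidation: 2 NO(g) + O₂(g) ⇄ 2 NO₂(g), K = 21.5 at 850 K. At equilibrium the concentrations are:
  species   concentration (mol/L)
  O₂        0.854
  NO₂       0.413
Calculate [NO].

At equilibrium, K = [NO₂]² / ([NO]²·[O₂]) = 21.5.
(0.413)² / (([NO])²·(0.854)) = 21.5
[NO]² = 0.00929 ⇒ [NO] = 0.0964 mol/L

[NO] = 0.0964 mol/L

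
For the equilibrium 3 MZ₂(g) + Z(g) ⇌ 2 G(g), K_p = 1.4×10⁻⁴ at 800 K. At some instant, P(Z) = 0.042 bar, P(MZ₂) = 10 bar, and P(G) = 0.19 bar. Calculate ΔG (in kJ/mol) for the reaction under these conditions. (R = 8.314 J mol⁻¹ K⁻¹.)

Q_p = P(G)² / (P(MZ₂)³·P(Z)) = (0.19)² / ((10)³·(0.042)) = 8.60×10⁻⁴
ΔG = RT ln(Q_p/K_p) = (8.314 J mol⁻¹ K⁻¹)(800 K) × ln(8.60×10⁻⁴/1.4×10⁻⁴)
   = (6.651 kJ/mol)(1.815) = 12.1 kJ/mol
ΔG > 0, so the forward reaction is non-spontaneous (proceeds in reverse).

ΔG = 12.1 kJ/mol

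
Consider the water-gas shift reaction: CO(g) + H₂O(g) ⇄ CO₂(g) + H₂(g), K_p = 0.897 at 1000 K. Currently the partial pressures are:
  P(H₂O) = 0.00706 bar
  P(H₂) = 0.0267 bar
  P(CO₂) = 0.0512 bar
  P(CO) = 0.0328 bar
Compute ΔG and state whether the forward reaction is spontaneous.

ΔG = 15.7 kJ/mol; the forward reaction is non-spontaneous

Q_p = P(CO₂)·P(H₂) / (P(CO)·P(H₂O)) = (0.0512)·(0.0267) / ((0.0328)·(0.00706)) = 5.90
ΔG = RT ln(Q_p/K_p) = (8.314 J mol⁻¹ K⁻¹)(1000 K) × ln(5.90/0.897)
   = (8.314 kJ/mol)(1.884) = 15.7 kJ/mol
ΔG > 0, so the forward reaction is non-spontaneous (proceeds in reverse).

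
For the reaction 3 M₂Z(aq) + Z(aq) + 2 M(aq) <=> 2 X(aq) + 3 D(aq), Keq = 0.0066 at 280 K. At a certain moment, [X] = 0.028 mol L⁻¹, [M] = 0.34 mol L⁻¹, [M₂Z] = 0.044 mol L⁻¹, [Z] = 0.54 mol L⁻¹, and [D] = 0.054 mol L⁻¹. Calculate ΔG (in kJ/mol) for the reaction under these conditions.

ΔG = 2.93 kJ/mol

Q = [X]²·[D]³ / ([M₂Z]³·[Z]·[M]²) = (0.028)²·(0.054)³ / ((0.044)³·(0.54)·(0.34)²) = 0.0232
ΔG = RT ln(Q/Keq) = (8.314 J mol⁻¹ K⁻¹)(280 K) × ln(0.0232/0.0066)
   = (2.328 kJ/mol)(1.257) = 2.93 kJ/mol
ΔG > 0, so the forward reaction is non-spontaneous (proceeds in reverse).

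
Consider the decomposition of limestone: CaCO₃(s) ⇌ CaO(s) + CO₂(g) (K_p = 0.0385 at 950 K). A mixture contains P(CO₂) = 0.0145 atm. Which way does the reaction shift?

in the forward direction

(CaCO₃, CaO are pure solids — omitted from Q_p.)
Q_p = P(CO₂) = 0.0145
Q_p = 0.0145 < K_p = 0.0385, so the forward reaction proceeds.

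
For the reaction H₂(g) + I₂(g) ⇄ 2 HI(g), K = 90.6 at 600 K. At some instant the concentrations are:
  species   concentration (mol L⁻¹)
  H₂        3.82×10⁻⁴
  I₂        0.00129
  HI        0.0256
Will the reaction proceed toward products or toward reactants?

Q = [HI]² / ([H₂]·[I₂]) = (0.0256)² / ((3.82×10⁻⁴)·(0.00129)) = 1330
Q = 1330 > K = 90.6, so the reverse reaction proceeds.

reverse (toward reactants)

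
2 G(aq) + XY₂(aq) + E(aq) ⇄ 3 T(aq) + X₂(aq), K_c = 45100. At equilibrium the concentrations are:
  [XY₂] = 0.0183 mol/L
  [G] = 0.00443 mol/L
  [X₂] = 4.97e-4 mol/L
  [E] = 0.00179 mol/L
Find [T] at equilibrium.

[T] = 0.388 mol/L

At equilibrium, K_c = [T]³·[X₂] / ([G]²·[XY₂]·[E]) = 45100.
([T])³·(4.97e-4) / ((0.00443)²·(0.0183)·(0.00179)) = 45100
[T]³ = 0.0583 ⇒ [T] = 0.388 mol/L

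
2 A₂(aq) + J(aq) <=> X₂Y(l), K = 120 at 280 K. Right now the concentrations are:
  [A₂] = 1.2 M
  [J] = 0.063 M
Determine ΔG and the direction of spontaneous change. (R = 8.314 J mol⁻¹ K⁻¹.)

(X₂Y is a pure liquid — omitted from Q.)
Q = 1 / ([A₂]²·[J]) = 1 / ((1.2)²·(0.063)) = 11.0
ΔG = RT ln(Q/K) = (8.314 J mol⁻¹ K⁻¹)(280 K) × ln(11.0/120)
   = (2.328 kJ/mol)(-2.390) = -5.56 kJ/mol
ΔG < 0, so the forward reaction is spontaneous (proceeds forward).

ΔG = -5.56 kJ/mol; the forward reaction is spontaneous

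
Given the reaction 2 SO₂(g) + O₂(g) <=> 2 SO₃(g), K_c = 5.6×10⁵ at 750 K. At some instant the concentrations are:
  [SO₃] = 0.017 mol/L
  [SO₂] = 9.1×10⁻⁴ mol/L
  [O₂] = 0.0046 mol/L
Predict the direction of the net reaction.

Q_c = [SO₃]² / ([SO₂]²·[O₂]) = (0.017)² / ((9.1×10⁻⁴)²·(0.0046)) = 76000
Q_c = 76000 < K_c = 5.6×10⁵, so the forward reaction proceeds.

toward products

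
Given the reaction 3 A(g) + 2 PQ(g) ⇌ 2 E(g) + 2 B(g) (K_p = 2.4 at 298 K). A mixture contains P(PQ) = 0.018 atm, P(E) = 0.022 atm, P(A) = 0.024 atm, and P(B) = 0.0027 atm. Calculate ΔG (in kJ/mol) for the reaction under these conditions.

Q_p = P(E)²·P(B)² / (P(A)³·P(PQ)²) = (0.022)²·(0.0027)² / ((0.024)³·(0.018)²) = 0.788
ΔG = RT ln(Q_p/K_p) = (8.314 J mol⁻¹ K⁻¹)(298 K) × ln(0.788/2.4)
   = (2.478 kJ/mol)(-1.114) = -2.76 kJ/mol
ΔG < 0, so the forward reaction is spontaneous (proceeds forward).

ΔG = -2.76 kJ/mol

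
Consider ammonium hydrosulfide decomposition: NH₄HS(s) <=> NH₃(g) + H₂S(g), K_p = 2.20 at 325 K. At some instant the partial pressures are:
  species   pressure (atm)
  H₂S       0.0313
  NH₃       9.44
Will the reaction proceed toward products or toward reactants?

forward (toward products)

(NH₄HS is a pure solid — omitted from Q_p.)
Q_p = P(NH₃)·P(H₂S) = (9.44)·(0.0313) = 0.295
Q_p = 0.295 < K_p = 2.20, so the forward reaction proceeds.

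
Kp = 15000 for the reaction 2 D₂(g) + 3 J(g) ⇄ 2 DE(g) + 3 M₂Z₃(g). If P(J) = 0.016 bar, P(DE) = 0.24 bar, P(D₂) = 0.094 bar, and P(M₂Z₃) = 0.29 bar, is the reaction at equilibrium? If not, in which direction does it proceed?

reverse (toward reactants)

Qp = P(DE)²·P(M₂Z₃)³ / (P(D₂)²·P(J)³) = (0.24)²·(0.29)³ / ((0.094)²·(0.016)³) = 39000
Qp = 39000 > Kp = 15000, so the reverse reaction proceeds.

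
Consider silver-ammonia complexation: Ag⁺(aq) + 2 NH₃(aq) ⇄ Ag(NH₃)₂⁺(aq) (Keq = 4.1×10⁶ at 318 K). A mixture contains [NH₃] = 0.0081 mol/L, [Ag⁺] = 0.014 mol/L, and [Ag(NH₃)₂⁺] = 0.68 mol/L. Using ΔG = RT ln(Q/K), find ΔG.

Q = [Ag(NH₃)₂⁺] / ([Ag⁺]·[NH₃]²) = (0.68) / ((0.014)·(0.0081)²) = 7.40×10⁵
ΔG = RT ln(Q/Keq) = (8.314 J mol⁻¹ K⁻¹)(318 K) × ln(7.40×10⁵/4.1×10⁶)
   = (2.644 kJ/mol)(-1.712) = -4.53 kJ/mol
ΔG < 0, so the forward reaction is spontaneous (proceeds forward).

ΔG = -4.53 kJ/mol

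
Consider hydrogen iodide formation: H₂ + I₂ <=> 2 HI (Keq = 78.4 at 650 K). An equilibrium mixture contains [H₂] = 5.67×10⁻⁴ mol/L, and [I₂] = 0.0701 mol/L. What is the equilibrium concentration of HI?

At equilibrium, Keq = [HI]² / ([H₂]·[I₂]) = 78.4.
([HI])² / ((5.67×10⁻⁴)·(0.0701)) = 78.4
[HI]² = 0.00312 ⇒ [HI] = 0.0558 mol/L

[HI] = 0.0558 mol/L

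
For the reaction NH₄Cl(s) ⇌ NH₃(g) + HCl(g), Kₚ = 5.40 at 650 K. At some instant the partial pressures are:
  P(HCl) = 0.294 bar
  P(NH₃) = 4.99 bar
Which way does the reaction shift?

toward products

(NH₄Cl is a pure solid — omitted from Qₚ.)
Qₚ = P(NH₃)·P(HCl) = (4.99)·(0.294) = 1.47
Qₚ = 1.47 < Kₚ = 5.40, so the forward reaction proceeds.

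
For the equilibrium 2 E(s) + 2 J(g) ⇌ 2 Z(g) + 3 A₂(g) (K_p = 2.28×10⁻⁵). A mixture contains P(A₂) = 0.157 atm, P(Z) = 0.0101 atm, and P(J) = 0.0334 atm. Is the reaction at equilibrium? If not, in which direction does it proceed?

(E is a pure solid — omitted from Q_p.)
Q_p = P(Z)²·P(A₂)³ / P(J)² = (0.0101)²·(0.157)³ / (0.0334)² = 3.54×10⁻⁴
Q_p = 3.54×10⁻⁴ > K_p = 2.28×10⁻⁵, so the reverse reaction proceeds.

in the reverse direction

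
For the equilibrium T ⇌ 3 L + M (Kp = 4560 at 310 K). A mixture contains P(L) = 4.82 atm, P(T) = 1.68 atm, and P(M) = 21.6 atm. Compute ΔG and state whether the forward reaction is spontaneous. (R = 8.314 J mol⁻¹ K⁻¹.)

Qp = P(L)³·P(M) / P(T) = (4.82)³·(21.6) / (1.68) = 1440
ΔG = RT ln(Qp/Kp) = (8.314 J mol⁻¹ K⁻¹)(310 K) × ln(1440/4560)
   = (2.577 kJ/mol)(-1.153) = -2.97 kJ/mol
ΔG < 0, so the forward reaction is spontaneous (proceeds forward).

ΔG = -2.97 kJ/mol; the forward reaction is spontaneous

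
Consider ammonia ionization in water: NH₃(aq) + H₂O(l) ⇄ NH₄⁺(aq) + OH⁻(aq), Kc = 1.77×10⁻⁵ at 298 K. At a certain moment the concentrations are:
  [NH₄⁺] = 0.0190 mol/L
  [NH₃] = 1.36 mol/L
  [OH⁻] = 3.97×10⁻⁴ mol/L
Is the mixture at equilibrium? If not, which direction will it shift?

no; Q < K, reaction proceeds forward

(H₂O is a pure liquid — omitted from Qc.)
Qc = [NH₄⁺]·[OH⁻] / [NH₃] = (0.0190)·(3.97×10⁻⁴) / (1.36) = 5.55×10⁻⁶
Qc = 5.55×10⁻⁶ < Kc = 1.77×10⁻⁵: net forward reaction.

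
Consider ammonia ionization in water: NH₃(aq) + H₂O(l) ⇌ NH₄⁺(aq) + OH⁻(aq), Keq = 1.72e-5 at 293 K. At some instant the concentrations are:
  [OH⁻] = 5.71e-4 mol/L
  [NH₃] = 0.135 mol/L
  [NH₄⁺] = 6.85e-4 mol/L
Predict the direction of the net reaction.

(H₂O is a pure liquid — omitted from Q.)
Q = [NH₄⁺]·[OH⁻] / [NH₃] = (6.85e-4)·(5.71e-4) / (0.135) = 2.90e-6
Q = 2.90e-6 < Keq = 1.72e-5, so the forward reaction proceeds.

toward products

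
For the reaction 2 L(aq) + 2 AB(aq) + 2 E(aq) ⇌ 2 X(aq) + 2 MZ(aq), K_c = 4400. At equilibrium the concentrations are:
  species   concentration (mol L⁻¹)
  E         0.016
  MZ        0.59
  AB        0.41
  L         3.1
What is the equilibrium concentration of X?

[X] = 2.3 mol L⁻¹

At equilibrium, K_c = [X]²·[MZ]² / ([L]²·[AB]²·[E]²) = 4400.
([X])²·(0.59)² / ((3.1)²·(0.41)²·(0.016)²) = 4400
[X]² = 5.23 ⇒ [X] = 2.3 mol L⁻¹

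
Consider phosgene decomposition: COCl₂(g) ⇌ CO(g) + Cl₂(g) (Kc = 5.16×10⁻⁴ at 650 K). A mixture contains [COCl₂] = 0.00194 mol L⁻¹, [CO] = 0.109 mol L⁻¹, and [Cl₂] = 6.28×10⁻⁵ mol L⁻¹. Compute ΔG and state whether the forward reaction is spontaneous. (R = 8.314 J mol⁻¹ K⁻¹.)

Qc = [CO]·[Cl₂] / [COCl₂] = (0.109)·(6.28×10⁻⁵) / (0.00194) = 0.00353
ΔG = RT ln(Qc/Kc) = (8.314 J mol⁻¹ K⁻¹)(650 K) × ln(0.00353/5.16×10⁻⁴)
   = (5.404 kJ/mol)(1.923) = 10.4 kJ/mol
ΔG > 0, so the forward reaction is non-spontaneous (proceeds in reverse).

ΔG = 10.4 kJ/mol; the forward reaction is non-spontaneous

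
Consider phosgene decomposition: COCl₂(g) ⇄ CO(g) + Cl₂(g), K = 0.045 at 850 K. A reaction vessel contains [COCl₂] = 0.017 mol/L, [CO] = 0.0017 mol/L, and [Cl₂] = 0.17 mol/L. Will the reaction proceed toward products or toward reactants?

to the right

Q = [CO]·[Cl₂] / [COCl₂] = (0.0017)·(0.17) / (0.017) = 0.017
Q = 0.017 < K = 0.045, so the forward reaction proceeds.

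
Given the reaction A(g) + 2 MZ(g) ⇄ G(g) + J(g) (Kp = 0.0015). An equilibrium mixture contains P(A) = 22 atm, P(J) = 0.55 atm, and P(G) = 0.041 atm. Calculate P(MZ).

At equilibrium, Kp = P(G)·P(J) / (P(A)·P(MZ)²) = 0.0015.
(0.041)·(0.55) / ((22)·(P(MZ))²) = 0.0015
P(MZ)² = 0.683 ⇒ P(MZ) = 0.83 atm

P(MZ) = 0.83 atm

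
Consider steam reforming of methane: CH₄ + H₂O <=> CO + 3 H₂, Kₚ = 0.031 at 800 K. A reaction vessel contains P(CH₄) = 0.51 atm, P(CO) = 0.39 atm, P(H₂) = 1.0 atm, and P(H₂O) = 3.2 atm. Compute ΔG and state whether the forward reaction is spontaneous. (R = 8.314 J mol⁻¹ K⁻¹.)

Qₚ = P(CO)·P(H₂)³ / (P(CH₄)·P(H₂O)) = (0.39)·(1.0)³ / ((0.51)·(3.2)) = 0.239
ΔG = RT ln(Qₚ/Kₚ) = (8.314 J mol⁻¹ K⁻¹)(800 K) × ln(0.239/0.031)
   = (6.651 kJ/mol)(2.042) = 13.6 kJ/mol
ΔG > 0, so the forward reaction is non-spontaneous (proceeds in reverse).

ΔG = 13.6 kJ/mol; the forward reaction is non-spontaneous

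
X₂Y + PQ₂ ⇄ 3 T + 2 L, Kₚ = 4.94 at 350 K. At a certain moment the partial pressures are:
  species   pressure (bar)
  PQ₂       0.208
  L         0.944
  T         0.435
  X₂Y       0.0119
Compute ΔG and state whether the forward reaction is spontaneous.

Qₚ = P(T)³·P(L)² / (P(X₂Y)·P(PQ₂)) = (0.435)³·(0.944)² / ((0.0119)·(0.208)) = 29.6
ΔG = RT ln(Qₚ/Kₚ) = (8.314 J mol⁻¹ K⁻¹)(350 K) × ln(29.6/4.94)
   = (2.910 kJ/mol)(1.790) = 5.21 kJ/mol
ΔG > 0, so the forward reaction is non-spontaneous (proceeds in reverse).

ΔG = 5.21 kJ/mol; the forward reaction is non-spontaneous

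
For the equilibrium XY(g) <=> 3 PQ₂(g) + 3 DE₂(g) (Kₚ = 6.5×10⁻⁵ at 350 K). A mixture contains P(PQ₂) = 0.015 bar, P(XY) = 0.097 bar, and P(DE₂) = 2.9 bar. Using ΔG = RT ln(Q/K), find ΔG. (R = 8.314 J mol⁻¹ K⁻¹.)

ΔG = 7.48 kJ/mol

Qₚ = P(PQ₂)³·P(DE₂)³ / P(XY) = (0.015)³·(2.9)³ / (0.097) = 8.49×10⁻⁴
ΔG = RT ln(Qₚ/Kₚ) = (8.314 J mol⁻¹ K⁻¹)(350 K) × ln(8.49×10⁻⁴/6.5×10⁻⁵)
   = (2.910 kJ/mol)(2.570) = 7.48 kJ/mol
ΔG > 0, so the forward reaction is non-spontaneous (proceeds in reverse).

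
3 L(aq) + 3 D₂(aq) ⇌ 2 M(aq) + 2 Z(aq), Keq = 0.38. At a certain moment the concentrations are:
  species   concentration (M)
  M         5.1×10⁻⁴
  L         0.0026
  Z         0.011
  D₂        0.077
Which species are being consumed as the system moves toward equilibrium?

M, Z (products)

Q = [M]²·[Z]² / ([L]³·[D₂]³) = (5.1×10⁻⁴)²·(0.011)² / ((0.0026)³·(0.077)³) = 3.9
Q = 3.9 > Keq = 0.38: net reverse reaction.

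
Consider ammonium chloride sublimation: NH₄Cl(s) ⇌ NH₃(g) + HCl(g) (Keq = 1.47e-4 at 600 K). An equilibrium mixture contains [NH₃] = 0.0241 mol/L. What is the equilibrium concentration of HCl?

(NH₄Cl is a pure solid — omitted from Keq.)
At equilibrium, Keq = [NH₃]·[HCl] = 1.47e-4.
(0.0241)·([HCl]) = 1.47e-4
[HCl] = 0.00610 mol/L

[HCl] = 0.00610 mol/L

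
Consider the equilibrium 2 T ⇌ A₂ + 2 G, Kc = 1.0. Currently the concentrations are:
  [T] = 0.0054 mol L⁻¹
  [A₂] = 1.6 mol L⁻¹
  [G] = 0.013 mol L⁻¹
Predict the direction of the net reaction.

to the left

Qc = [A₂]·[G]² / [T]² = (1.6)·(0.013)² / (0.0054)² = 9.3
Qc = 9.3 > Kc = 1.0, so the reverse reaction proceeds.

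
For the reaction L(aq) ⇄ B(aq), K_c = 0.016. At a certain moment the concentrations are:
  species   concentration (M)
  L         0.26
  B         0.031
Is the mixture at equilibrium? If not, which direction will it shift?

no; Q > K, reaction proceeds in reverse

Q_c = [B] / [L] = (0.031) / (0.26) = 0.12
Q_c = 0.12 > K_c = 0.016: net reverse reaction.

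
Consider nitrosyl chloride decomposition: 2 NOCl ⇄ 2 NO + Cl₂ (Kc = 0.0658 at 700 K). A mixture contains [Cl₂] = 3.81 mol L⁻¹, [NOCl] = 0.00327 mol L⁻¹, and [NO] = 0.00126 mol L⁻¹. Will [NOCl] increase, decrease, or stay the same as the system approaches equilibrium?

increase

Qc = [NO]²·[Cl₂] / [NOCl]² = (0.00126)²·(3.81) / (0.00327)² = 0.566
Qc = 0.566 > Kc = 0.0658: net reverse reaction.
NOCl is a reactant, so it increases.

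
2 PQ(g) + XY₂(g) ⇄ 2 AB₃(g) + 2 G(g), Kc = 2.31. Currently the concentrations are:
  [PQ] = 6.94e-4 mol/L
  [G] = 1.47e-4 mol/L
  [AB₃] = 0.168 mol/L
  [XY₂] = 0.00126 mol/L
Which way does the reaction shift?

Qc = [AB₃]²·[G]² / ([PQ]²·[XY₂]) = (0.168)²·(1.47e-4)² / ((6.94e-4)²·(0.00126)) = 1.00
Qc = 1.00 < Kc = 2.31, so the forward reaction proceeds.

in the forward direction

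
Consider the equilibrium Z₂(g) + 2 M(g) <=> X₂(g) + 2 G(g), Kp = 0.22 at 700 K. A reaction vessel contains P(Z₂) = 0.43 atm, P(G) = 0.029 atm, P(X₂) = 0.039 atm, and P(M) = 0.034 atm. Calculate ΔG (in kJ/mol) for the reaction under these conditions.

Qp = P(X₂)·P(G)² / (P(Z₂)·P(M)²) = (0.039)·(0.029)² / ((0.43)·(0.034)²) = 0.0660
ΔG = RT ln(Qp/Kp) = (8.314 J mol⁻¹ K⁻¹)(700 K) × ln(0.0660/0.22)
   = (5.820 kJ/mol)(-1.204) = -7.01 kJ/mol
ΔG < 0, so the forward reaction is spontaneous (proceeds forward).

ΔG = -7.01 kJ/mol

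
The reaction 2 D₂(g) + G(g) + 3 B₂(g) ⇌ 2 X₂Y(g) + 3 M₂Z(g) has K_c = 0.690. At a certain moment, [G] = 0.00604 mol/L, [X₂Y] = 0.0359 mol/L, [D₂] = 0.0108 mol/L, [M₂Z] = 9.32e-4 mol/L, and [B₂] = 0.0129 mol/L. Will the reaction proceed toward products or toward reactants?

Q_c = [X₂Y]²·[M₂Z]³ / ([D₂]²·[G]·[B₂]³) = (0.0359)²·(9.32e-4)³ / ((0.0108)²·(0.00604)·(0.0129)³) = 0.690
Q_c = 0.690 = K_c, so the system is already at equilibrium.

no net change (already at equilibrium)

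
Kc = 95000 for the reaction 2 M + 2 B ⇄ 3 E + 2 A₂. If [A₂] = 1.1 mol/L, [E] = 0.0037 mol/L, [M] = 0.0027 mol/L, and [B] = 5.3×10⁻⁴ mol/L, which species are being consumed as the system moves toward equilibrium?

Qc = [E]³·[A₂]² / ([M]²·[B]²) = (0.0037)³·(1.1)² / ((0.0027)²·(5.3×10⁻⁴)²) = 30000
Qc = 30000 < Kc = 95000: net forward reaction.

M, B (reactants)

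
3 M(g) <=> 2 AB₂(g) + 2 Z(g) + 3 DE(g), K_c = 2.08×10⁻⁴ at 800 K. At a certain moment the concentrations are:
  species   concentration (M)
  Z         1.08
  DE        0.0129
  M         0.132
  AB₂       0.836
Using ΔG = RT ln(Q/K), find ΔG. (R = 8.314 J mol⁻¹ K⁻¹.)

Q_c = [AB₂]²·[Z]²·[DE]³ / [M]³ = (0.836)²·(1.08)²·(0.0129)³ / (0.132)³ = 7.61×10⁻⁴
ΔG = RT ln(Q_c/K_c) = (8.314 J mol⁻¹ K⁻¹)(800 K) × ln(7.61×10⁻⁴/2.08×10⁻⁴)
   = (6.651 kJ/mol)(1.297) = 8.63 kJ/mol
ΔG > 0, so the forward reaction is non-spontaneous (proceeds in reverse).

ΔG = 8.63 kJ/mol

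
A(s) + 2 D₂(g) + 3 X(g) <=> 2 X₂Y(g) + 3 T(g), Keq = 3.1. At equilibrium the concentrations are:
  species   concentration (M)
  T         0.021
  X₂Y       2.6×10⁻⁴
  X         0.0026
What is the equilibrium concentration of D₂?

(A is a pure solid — omitted from Keq.)
At equilibrium, Keq = [X₂Y]²·[T]³ / ([D₂]²·[X]³) = 3.1.
(2.6×10⁻⁴)²·(0.021)³ / (([D₂])²·(0.0026)³) = 3.1
[D₂]² = 1.15×10⁻⁵ ⇒ [D₂] = 0.0034 M

[D₂] = 0.0034 M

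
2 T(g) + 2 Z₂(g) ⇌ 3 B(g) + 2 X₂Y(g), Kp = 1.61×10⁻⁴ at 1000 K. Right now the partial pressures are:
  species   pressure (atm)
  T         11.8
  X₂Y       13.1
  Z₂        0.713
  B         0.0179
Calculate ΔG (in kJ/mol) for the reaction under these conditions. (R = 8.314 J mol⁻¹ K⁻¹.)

ΔG = -20.4 kJ/mol

Qp = P(B)³·P(X₂Y)² / (P(T)²·P(Z₂)²) = (0.0179)³·(13.1)² / ((11.8)²·(0.713)²) = 1.39×10⁻⁵
ΔG = RT ln(Qp/Kp) = (8.314 J mol⁻¹ K⁻¹)(1000 K) × ln(1.39×10⁻⁵/1.61×10⁻⁴)
   = (8.314 kJ/mol)(-2.450) = -20.4 kJ/mol
ΔG < 0, so the forward reaction is spontaneous (proceeds forward).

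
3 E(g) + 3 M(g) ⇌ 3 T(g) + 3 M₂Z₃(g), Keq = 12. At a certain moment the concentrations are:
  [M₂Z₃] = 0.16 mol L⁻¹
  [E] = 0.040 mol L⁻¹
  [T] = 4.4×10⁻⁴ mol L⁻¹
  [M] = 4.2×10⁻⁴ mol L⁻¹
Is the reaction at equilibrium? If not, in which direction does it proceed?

Q = [T]³·[M₂Z₃]³ / ([E]³·[M]³) = (4.4×10⁻⁴)³·(0.16)³ / ((0.040)³·(4.2×10⁻⁴)³) = 74
Q = 74 > Keq = 12, so the reverse reaction proceeds.

to the left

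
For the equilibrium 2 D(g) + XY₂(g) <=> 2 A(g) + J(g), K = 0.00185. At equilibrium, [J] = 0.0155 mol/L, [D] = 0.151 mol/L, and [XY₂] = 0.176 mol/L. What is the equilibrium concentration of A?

At equilibrium, K = [A]²·[J] / ([D]²·[XY₂]) = 0.00185.
([A])²·(0.0155) / ((0.151)²·(0.176)) = 0.00185
[A]² = 4.79×10⁻⁴ ⇒ [A] = 0.0219 mol/L

[A] = 0.0219 mol/L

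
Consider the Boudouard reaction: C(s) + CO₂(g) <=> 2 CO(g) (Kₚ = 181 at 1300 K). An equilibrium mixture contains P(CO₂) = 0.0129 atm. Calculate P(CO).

(C is a pure solid — omitted from Kₚ.)
At equilibrium, Kₚ = P(CO)² / P(CO₂) = 181.
(P(CO))² / (0.0129) = 181
P(CO)² = 2.33 ⇒ P(CO) = 1.53 atm

P(CO) = 1.53 atm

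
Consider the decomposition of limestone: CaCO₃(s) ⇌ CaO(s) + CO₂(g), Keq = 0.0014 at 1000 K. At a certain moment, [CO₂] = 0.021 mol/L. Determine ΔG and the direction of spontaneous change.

(CaCO₃, CaO are pure solids — omitted from Q.)
Q = [CO₂] = 0.0210
ΔG = RT ln(Q/Keq) = (8.314 J mol⁻¹ K⁻¹)(1000 K) × ln(0.0210/0.0014)
   = (8.314 kJ/mol)(2.708) = 22.5 kJ/mol
ΔG > 0, so the forward reaction is non-spontaneous (proceeds in reverse).

ΔG = 22.5 kJ/mol; the forward reaction is non-spontaneous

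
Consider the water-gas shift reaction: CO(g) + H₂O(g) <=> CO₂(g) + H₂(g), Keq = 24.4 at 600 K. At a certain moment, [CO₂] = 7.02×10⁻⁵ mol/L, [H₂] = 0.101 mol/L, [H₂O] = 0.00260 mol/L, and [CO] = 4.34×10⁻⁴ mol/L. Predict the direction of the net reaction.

to the right

Q = [CO₂]·[H₂] / ([CO]·[H₂O]) = (7.02×10⁻⁵)·(0.101) / ((4.34×10⁻⁴)·(0.00260)) = 6.28
Q = 6.28 < Keq = 24.4, so the forward reaction proceeds.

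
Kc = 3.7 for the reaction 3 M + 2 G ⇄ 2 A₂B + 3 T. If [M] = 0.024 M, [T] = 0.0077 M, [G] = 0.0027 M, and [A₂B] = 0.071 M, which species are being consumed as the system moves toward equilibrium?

Qc = [A₂B]²·[T]³ / ([M]³·[G]²) = (0.071)²·(0.0077)³ / ((0.024)³·(0.0027)²) = 23
Qc = 23 > Kc = 3.7: net reverse reaction.

A₂B, T (products)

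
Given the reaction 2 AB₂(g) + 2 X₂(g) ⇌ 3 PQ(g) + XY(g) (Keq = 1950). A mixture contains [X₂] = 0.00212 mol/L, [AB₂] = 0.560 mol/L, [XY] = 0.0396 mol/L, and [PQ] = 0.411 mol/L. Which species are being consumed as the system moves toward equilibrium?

Q = [PQ]³·[XY] / ([AB₂]²·[X₂]²) = (0.411)³·(0.0396) / ((0.560)²·(0.00212)²) = 1950
Q = 1950 = Keq; the system is at equilibrium.

none (at equilibrium)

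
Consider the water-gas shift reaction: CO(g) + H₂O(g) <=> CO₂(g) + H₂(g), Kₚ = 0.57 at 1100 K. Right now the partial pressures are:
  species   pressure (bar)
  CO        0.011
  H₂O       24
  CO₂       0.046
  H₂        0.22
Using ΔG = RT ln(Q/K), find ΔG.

Qₚ = P(CO₂)·P(H₂) / (P(CO)·P(H₂O)) = (0.046)·(0.22) / ((0.011)·(24)) = 0.0383
ΔG = RT ln(Qₚ/Kₚ) = (8.314 J mol⁻¹ K⁻¹)(1100 K) × ln(0.0383/0.57)
   = (9.145 kJ/mol)(-2.700) = -24.7 kJ/mol
ΔG < 0, so the forward reaction is spontaneous (proceeds forward).

ΔG = -24.7 kJ/mol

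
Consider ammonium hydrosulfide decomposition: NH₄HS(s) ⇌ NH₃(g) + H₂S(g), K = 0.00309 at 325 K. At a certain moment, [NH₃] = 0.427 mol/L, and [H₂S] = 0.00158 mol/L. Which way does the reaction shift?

(NH₄HS is a pure solid — omitted from Q.)
Q = [NH₃]·[H₂S] = (0.427)·(0.00158) = 6.75e-4
Q = 6.75e-4 < K = 0.00309, so the forward reaction proceeds.

in the forward direction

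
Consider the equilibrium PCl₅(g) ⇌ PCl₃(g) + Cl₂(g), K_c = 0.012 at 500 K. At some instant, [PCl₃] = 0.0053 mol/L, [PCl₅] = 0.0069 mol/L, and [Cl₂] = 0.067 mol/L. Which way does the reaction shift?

reverse (toward reactants)

Q_c = [PCl₃]·[Cl₂] / [PCl₅] = (0.0053)·(0.067) / (0.0069) = 0.051
Q_c = 0.051 > K_c = 0.012, so the reverse reaction proceeds.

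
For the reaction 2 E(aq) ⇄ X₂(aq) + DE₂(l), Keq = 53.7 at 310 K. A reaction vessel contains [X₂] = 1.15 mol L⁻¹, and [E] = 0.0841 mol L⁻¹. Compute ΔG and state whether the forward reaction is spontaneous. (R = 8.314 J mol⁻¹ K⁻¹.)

(DE₂ is a pure liquid — omitted from Q.)
Q = [X₂] / [E]² = (1.15) / (0.0841)² = 163
ΔG = RT ln(Q/Keq) = (8.314 J mol⁻¹ K⁻¹)(310 K) × ln(163/53.7)
   = (2.577 kJ/mol)(1.110) = 2.86 kJ/mol
ΔG > 0, so the forward reaction is non-spontaneous (proceeds in reverse).

ΔG = 2.86 kJ/mol; the forward reaction is non-spontaneous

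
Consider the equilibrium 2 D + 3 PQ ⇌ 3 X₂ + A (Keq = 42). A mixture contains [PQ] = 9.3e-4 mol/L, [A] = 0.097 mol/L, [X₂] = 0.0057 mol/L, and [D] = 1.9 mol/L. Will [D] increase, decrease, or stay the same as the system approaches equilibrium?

decrease

Q = [X₂]³·[A] / ([D]²·[PQ]³) = (0.0057)³·(0.097) / ((1.9)²·(9.3e-4)³) = 6.2
Q = 6.2 < Keq = 42: net forward reaction.
D is a reactant, so it decreases.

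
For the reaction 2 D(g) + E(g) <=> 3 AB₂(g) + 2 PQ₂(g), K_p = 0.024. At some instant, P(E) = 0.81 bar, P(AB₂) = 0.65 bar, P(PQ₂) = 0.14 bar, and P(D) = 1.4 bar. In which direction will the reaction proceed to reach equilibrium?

Q_p = P(AB₂)³·P(PQ₂)² / (P(D)²·P(E)) = (0.65)³·(0.14)² / ((1.4)²·(0.81)) = 0.0034
Q_p = 0.0034 < K_p = 0.024, so the forward reaction proceeds.

forward (toward products)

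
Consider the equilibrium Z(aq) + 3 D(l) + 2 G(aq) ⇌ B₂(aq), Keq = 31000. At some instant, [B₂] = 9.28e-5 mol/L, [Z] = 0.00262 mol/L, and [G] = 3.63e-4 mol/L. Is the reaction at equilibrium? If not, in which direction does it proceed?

(D is a pure liquid — omitted from Q.)
Q = [B₂] / ([Z]·[G]²) = (9.28e-5) / ((0.00262)·(3.63e-4)²) = 2.69e5
Q = 2.69e5 > Keq = 31000, so the reverse reaction proceeds.

in the reverse direction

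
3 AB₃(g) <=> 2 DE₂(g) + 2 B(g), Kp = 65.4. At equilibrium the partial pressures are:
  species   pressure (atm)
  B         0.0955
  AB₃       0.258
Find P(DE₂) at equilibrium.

P(DE₂) = 11.1 atm

At equilibrium, Kp = P(DE₂)²·P(B)² / P(AB₃)³ = 65.4.
(P(DE₂))²·(0.0955)² / (0.258)³ = 65.4
P(DE₂)² = 123 ⇒ P(DE₂) = 11.1 atm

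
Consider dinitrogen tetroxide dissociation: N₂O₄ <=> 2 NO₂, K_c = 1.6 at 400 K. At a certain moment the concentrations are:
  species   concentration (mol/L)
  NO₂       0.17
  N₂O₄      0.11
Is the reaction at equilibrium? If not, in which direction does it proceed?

Q_c = [NO₂]² / [N₂O₄] = (0.17)² / (0.11) = 0.26
Q_c = 0.26 < K_c = 1.6, so the forward reaction proceeds.

toward products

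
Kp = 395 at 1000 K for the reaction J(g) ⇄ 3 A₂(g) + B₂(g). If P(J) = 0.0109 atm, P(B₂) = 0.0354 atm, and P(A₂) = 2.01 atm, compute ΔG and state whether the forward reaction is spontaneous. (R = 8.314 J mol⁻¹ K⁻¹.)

Qp = P(A₂)³·P(B₂) / P(J) = (2.01)³·(0.0354) / (0.0109) = 26.4
ΔG = RT ln(Qp/Kp) = (8.314 J mol⁻¹ K⁻¹)(1000 K) × ln(26.4/395)
   = (8.314 kJ/mol)(-2.706) = -22.5 kJ/mol
ΔG < 0, so the forward reaction is spontaneous (proceeds forward).

ΔG = -22.5 kJ/mol; the forward reaction is spontaneous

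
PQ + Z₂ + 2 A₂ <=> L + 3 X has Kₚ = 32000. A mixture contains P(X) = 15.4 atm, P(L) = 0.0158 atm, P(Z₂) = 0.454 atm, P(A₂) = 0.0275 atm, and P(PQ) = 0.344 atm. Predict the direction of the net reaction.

Qₚ = P(L)·P(X)³ / (P(PQ)·P(Z₂)·P(A₂)²) = (0.0158)·(15.4)³ / ((0.344)·(0.454)·(0.0275)²) = 4.89×10⁵
Qₚ = 4.89×10⁵ > Kₚ = 32000, so the reverse reaction proceeds.

to the left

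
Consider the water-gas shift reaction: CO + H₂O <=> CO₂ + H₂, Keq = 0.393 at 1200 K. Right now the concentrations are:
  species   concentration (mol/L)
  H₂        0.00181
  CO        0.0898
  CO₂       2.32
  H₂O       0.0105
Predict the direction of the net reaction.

Q = [CO₂]·[H₂] / ([CO]·[H₂O]) = (2.32)·(0.00181) / ((0.0898)·(0.0105)) = 4.45
Q = 4.45 > Keq = 0.393, so the reverse reaction proceeds.

to the left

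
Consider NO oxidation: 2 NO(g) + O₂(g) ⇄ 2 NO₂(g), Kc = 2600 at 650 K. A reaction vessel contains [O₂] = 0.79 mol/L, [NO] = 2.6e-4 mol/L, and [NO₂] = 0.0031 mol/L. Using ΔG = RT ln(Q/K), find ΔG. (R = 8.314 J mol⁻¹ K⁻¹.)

Qc = [NO₂]² / ([NO]²·[O₂]) = (0.0031)² / ((2.6e-4)²·(0.79)) = 180
ΔG = RT ln(Qc/Kc) = (8.314 J mol⁻¹ K⁻¹)(650 K) × ln(180/2600)
   = (5.404 kJ/mol)(-2.670) = -14.4 kJ/mol
ΔG < 0, so the forward reaction is spontaneous (proceeds forward).

ΔG = -14.4 kJ/mol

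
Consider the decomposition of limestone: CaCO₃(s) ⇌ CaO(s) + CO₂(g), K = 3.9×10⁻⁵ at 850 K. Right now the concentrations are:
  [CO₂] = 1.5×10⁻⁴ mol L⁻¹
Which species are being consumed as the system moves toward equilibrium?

CaO, CO₂ (products)

(CaCO₃, CaO are pure solids — omitted from Q.)
Q = [CO₂] = 1.5×10⁻⁴
Q = 1.5×10⁻⁴ > K = 3.9×10⁻⁵: net reverse reaction.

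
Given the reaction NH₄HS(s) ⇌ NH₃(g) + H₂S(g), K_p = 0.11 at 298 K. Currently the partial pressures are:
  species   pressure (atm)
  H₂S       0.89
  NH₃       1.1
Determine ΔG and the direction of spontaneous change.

(NH₄HS is a pure solid — omitted from Q_p.)
Q_p = P(NH₃)·P(H₂S) = (1.1)·(0.89) = 0.979
ΔG = RT ln(Q_p/K_p) = (8.314 J mol⁻¹ K⁻¹)(298 K) × ln(0.979/0.11)
   = (2.478 kJ/mol)(2.186) = 5.42 kJ/mol
ΔG > 0, so the forward reaction is non-spontaneous (proceeds in reverse).

ΔG = 5.42 kJ/mol; the forward reaction is non-spontaneous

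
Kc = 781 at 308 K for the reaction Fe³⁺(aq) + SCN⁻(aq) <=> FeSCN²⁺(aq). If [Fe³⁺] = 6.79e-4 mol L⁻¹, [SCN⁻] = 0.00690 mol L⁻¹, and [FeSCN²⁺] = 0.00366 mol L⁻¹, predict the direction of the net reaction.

neither direction; the system is at equilibrium

Qc = [FeSCN²⁺] / ([Fe³⁺]·[SCN⁻]) = (0.00366) / ((6.79e-4)·(0.00690)) = 781
Qc = 781 = Kc, so the system is already at equilibrium.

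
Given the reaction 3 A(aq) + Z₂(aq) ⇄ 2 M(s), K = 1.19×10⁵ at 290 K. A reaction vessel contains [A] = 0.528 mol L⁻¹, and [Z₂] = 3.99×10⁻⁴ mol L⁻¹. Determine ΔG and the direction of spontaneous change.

(M is a pure solid — omitted from Q.)
Q = 1 / ([A]³·[Z₂]) = 1 / ((0.528)³·(3.99×10⁻⁴)) = 17000
ΔG = RT ln(Q/K) = (8.314 J mol⁻¹ K⁻¹)(290 K) × ln(17000/1.19×10⁵)
   = (2.411 kJ/mol)(-1.946) = -4.69 kJ/mol
ΔG < 0, so the forward reaction is spontaneous (proceeds forward).

ΔG = -4.69 kJ/mol; the forward reaction is spontaneous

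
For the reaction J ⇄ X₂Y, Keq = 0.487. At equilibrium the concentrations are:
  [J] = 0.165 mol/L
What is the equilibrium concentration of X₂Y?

[X₂Y] = 0.0804 mol/L

At equilibrium, Keq = [X₂Y] / [J] = 0.487.
([X₂Y]) / (0.165) = 0.487
[X₂Y] = 0.0804 mol/L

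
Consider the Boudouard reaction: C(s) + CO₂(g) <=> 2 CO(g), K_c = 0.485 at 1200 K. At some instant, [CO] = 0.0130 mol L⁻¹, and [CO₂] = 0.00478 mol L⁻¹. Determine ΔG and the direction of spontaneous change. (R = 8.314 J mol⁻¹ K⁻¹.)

ΔG = -26.1 kJ/mol; the forward reaction is spontaneous

(C is a pure solid — omitted from Q_c.)
Q_c = [CO]² / [CO₂] = (0.0130)² / (0.00478) = 0.0354
ΔG = RT ln(Q_c/K_c) = (8.314 J mol⁻¹ K⁻¹)(1200 K) × ln(0.0354/0.485)
   = (9.977 kJ/mol)(-2.617) = -26.1 kJ/mol
ΔG < 0, so the forward reaction is spontaneous (proceeds forward).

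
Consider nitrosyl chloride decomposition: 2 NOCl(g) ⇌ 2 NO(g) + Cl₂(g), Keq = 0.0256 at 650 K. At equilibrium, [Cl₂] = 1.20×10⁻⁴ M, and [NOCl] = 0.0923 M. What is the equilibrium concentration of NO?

[NO] = 1.35 M

At equilibrium, Keq = [NO]²·[Cl₂] / [NOCl]² = 0.0256.
([NO])²·(1.20×10⁻⁴) / (0.0923)² = 0.0256
[NO]² = 1.82 ⇒ [NO] = 1.35 M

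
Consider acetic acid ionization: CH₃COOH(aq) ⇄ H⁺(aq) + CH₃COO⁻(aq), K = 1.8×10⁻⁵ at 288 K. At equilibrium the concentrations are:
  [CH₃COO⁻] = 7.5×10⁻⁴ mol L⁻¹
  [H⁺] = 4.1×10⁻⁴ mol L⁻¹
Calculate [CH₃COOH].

At equilibrium, K = [H⁺]·[CH₃COO⁻] / [CH₃COOH] = 1.8×10⁻⁵.
(4.1×10⁻⁴)·(7.5×10⁻⁴) / ([CH₃COOH]) = 1.8×10⁻⁵
[CH₃COOH] = 0.0171 = 0.017 mol L⁻¹

[CH₃COOH] = 0.017 mol L⁻¹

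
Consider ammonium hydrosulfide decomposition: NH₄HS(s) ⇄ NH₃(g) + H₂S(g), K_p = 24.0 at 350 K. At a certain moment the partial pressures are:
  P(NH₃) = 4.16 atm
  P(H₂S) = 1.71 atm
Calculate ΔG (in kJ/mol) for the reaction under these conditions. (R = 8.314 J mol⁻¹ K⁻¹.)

ΔG = -3.54 kJ/mol

(NH₄HS is a pure solid — omitted from Q_p.)
Q_p = P(NH₃)·P(H₂S) = (4.16)·(1.71) = 7.11
ΔG = RT ln(Q_p/K_p) = (8.314 J mol⁻¹ K⁻¹)(350 K) × ln(7.11/24.0)
   = (2.910 kJ/mol)(-1.217) = -3.54 kJ/mol
ΔG < 0, so the forward reaction is spontaneous (proceeds forward).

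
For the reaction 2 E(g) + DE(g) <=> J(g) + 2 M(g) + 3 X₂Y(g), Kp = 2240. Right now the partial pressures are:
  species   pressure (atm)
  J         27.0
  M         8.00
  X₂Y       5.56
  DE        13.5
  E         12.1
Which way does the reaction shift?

Qp = P(J)·P(M)²·P(X₂Y)³ / (P(E)²·P(DE)) = (27.0)·(8.00)²·(5.56)³ / ((12.1)²·(13.5)) = 150
Qp = 150 < Kp = 2240, so the forward reaction proceeds.

in the forward direction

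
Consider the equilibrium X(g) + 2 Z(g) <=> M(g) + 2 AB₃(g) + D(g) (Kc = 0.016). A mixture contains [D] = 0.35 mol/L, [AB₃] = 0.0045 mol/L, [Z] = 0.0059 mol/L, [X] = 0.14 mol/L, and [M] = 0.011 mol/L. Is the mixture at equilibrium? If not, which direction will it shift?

yes, at equilibrium

Qc = [M]·[AB₃]²·[D] / ([X]·[Z]²) = (0.011)·(0.0045)²·(0.35) / ((0.14)·(0.0059)²) = 0.016
Qc = 0.016 = Kc; the system is at equilibrium.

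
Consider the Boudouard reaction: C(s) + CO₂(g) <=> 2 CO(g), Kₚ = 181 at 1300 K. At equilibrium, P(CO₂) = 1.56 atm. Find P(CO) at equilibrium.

P(CO) = 16.8 atm

(C is a pure solid — omitted from Kₚ.)
At equilibrium, Kₚ = P(CO)² / P(CO₂) = 181.
(P(CO))² / (1.56) = 181
P(CO)² = 282 ⇒ P(CO) = 16.8 atm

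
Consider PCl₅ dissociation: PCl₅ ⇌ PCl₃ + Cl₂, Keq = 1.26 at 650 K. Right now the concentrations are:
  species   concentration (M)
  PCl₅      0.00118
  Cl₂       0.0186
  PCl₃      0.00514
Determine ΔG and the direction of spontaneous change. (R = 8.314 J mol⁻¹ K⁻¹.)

ΔG = -14.8 kJ/mol; the forward reaction is spontaneous

Q = [PCl₃]·[Cl₂] / [PCl₅] = (0.00514)·(0.0186) / (0.00118) = 0.0810
ΔG = RT ln(Q/Keq) = (8.314 J mol⁻¹ K⁻¹)(650 K) × ln(0.0810/1.26)
   = (5.404 kJ/mol)(-2.744) = -14.8 kJ/mol
ΔG < 0, so the forward reaction is spontaneous (proceeds forward).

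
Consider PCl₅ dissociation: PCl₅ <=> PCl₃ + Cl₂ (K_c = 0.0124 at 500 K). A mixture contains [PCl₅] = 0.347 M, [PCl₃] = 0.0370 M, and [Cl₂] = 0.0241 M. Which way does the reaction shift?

Q_c = [PCl₃]·[Cl₂] / [PCl₅] = (0.0370)·(0.0241) / (0.347) = 0.00257
Q_c = 0.00257 < K_c = 0.0124, so the forward reaction proceeds.

to the right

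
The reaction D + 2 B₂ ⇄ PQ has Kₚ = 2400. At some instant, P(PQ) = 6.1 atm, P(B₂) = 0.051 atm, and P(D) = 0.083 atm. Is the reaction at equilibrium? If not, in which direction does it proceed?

Qₚ = P(PQ) / (P(D)·P(B₂)²) = (6.1) / ((0.083)·(0.051)²) = 28000
Qₚ = 28000 > Kₚ = 2400, so the reverse reaction proceeds.

to the left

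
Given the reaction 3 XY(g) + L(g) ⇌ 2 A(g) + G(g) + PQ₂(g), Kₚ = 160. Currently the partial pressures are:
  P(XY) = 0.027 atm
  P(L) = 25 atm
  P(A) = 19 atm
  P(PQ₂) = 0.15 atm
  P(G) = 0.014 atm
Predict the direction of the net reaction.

toward reactants

Qₚ = P(A)²·P(G)·P(PQ₂) / (P(XY)³·P(L)) = (19)²·(0.014)·(0.15) / ((0.027)³·(25)) = 1500
Qₚ = 1500 > Kₚ = 160, so the reverse reaction proceeds.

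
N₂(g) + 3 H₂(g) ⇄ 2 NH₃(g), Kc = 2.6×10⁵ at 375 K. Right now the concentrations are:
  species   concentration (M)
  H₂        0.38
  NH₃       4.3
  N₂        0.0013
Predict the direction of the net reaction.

at equilibrium

Qc = [NH₃]² / ([N₂]·[H₂]³) = (4.3)² / ((0.0013)·(0.38)³) = 2.6×10⁵
Qc = 2.6×10⁵ = Kc, so the system is already at equilibrium.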